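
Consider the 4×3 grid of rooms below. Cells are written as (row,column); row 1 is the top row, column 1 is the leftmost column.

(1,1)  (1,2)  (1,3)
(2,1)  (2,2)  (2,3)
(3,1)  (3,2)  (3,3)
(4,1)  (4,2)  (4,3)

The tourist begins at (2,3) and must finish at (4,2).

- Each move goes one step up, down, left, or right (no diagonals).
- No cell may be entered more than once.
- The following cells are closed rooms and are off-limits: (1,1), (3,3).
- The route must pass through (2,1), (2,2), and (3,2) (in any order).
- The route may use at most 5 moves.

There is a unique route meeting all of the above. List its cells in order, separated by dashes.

The 5-move cap with required stops at (2,1), (2,2), (3,2) leaves no slack for detours.
Route from (2,3): 2× left (reaching (2,1)), down to (3,1), right to (3,2), down to (4,2) — 5 moves in all.
Check: all required cells visited; 5 ≤ 5 moves.

(2,3) - (2,2) - (2,1) - (3,1) - (3,2) - (4,2)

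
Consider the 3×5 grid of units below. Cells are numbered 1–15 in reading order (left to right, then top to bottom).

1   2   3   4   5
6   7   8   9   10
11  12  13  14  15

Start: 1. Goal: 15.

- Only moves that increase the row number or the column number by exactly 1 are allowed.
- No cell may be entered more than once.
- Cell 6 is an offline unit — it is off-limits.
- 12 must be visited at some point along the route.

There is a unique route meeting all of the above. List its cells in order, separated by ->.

Moves only go right or down, so the column and row indices never decrease.
Route from 1: right to 2, 2× down (reaching 12), 3× right (reaching 15) — 6 moves in all.
Check: all required cells visited.

1 -> 2 -> 7 -> 12 -> 13 -> 14 -> 15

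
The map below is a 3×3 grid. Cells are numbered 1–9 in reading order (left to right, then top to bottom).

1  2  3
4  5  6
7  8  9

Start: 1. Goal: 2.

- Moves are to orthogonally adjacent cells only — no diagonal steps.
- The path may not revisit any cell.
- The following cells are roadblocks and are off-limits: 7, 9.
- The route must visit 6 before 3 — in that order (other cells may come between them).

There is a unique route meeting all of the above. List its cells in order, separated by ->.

The waypoints must appear in the order 6, 3, with no cell reused.
Route from 1: down to 4, 2× right (reaching 6), up to 3, left to 2 — 5 moves in all.
Check: order respected (6 at step 3, 3 at step 4).

1 -> 4 -> 5 -> 6 -> 3 -> 2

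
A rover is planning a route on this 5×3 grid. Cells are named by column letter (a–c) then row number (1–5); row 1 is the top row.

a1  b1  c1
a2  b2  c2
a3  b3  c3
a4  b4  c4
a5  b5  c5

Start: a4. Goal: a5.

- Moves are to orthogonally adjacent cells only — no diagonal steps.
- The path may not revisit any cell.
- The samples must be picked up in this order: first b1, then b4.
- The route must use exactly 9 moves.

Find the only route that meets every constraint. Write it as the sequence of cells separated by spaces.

The waypoints must appear in the order b1, b4, with no cell reused.
Route from a4: 3× up (reaching a1), right to b1, 4× down (reaching b5), left to a5 — 9 moves in all.
Check: order respected (b1 at step 4, b4 at step 7); 9 moves as required.

a4 a3 a2 a1 b1 b2 b3 b4 b5 a5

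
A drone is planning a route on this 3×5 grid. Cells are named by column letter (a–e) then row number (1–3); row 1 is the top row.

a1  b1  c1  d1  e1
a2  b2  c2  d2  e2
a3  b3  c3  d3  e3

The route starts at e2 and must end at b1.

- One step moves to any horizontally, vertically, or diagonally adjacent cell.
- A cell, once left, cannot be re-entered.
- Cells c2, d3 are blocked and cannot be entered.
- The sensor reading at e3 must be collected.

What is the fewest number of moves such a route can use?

Any route passes through e3 somewhere between e2 and b1. Summing Chebyshev distances along the two legs (e2 → e3 → b1) gives a lower bound of 1 + 3 = 4 moves.
A route of 4 moves achieves this: e2 → e3 → d2 → c1 → b1.
Since 4 matches the lower bound, it is optimal.

4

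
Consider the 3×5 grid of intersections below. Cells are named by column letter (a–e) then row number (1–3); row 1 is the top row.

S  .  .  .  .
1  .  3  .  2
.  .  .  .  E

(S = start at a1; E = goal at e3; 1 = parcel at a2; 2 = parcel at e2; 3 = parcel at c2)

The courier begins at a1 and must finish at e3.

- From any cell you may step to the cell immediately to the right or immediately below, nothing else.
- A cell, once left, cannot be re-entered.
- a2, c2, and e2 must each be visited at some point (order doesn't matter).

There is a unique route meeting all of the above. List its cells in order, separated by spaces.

Moves only go right or down, so the column and row indices never decrease.
Route from a1: down 1 to a2, right 4 to e2, down 1 to e3 — 6 moves in all.
Check: all required cells visited.

a1 a2 b2 c2 d2 e2 e3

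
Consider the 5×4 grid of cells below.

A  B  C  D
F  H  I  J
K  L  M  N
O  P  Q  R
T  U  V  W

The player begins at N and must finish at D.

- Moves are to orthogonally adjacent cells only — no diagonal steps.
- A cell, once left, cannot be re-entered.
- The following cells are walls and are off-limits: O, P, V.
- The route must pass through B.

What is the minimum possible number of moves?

Any route passes through B somewhere between N and D. Summing Manhattan distances along the two legs (N → B → D) gives a lower bound of 4 + 2 = 6 moves.
A route of 6 moves achieves this: N → J → I → H → B → C → D.
Since 6 matches the lower bound, it is optimal.

6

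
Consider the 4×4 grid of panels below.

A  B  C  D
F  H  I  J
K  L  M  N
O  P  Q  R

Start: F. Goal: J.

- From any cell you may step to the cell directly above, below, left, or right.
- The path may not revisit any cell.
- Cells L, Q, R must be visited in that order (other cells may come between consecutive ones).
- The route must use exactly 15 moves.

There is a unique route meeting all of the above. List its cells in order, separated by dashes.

The waypoints must appear in the order L, Q, R, with no cell reused.
Route from F: up to A, right to B, 2× down (reaching L), left to K, down to O, 3× right (reaching R), up to N, left to M, 2× up (reaching C), right to D, down to J — 15 moves in all.
Check: order respected (L at step 4, Q at step 8, R at step 9); 15 moves as required.

F - A - B - H - L - K - O - P - Q - R - N - M - I - C - D - J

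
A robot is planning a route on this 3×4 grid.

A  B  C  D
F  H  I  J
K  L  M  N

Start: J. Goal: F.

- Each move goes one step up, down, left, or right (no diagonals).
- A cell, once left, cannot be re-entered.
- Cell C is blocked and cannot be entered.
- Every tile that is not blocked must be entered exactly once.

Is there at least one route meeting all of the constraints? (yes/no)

Cell D has only one open neighbour but is neither the start nor the goal, so a Hamiltonian route would have to both enter and leave it through the same neighbour — impossible without revisiting.

no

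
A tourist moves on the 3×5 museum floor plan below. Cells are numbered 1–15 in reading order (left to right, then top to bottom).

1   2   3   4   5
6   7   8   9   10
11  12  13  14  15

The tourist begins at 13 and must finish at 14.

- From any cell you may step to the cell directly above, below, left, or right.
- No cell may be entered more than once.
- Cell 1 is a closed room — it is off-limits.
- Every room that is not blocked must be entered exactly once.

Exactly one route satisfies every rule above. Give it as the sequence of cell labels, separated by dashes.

Need to visit all 14 open cells exactly once, starting at 13 and ending at 14.
Cell 2 has only two open neighbours (7 and 3), so the path must pass straight through it: one of those is the cell it's entered from and the other is where it exits.
Route from 13: left 2 to 11, up 1 to 6, right 1 to 7, up 1 to 2, right 1 to 3, down 1 to 8, right 1 to 9, up 1 to 4, right 1 to 5, down 2 to 15, left 1 to 14 — 13 moves in all.
Check: all 14 open cells covered.

13 - 12 - 11 - 6 - 7 - 2 - 3 - 8 - 9 - 4 - 5 - 10 - 15 - 14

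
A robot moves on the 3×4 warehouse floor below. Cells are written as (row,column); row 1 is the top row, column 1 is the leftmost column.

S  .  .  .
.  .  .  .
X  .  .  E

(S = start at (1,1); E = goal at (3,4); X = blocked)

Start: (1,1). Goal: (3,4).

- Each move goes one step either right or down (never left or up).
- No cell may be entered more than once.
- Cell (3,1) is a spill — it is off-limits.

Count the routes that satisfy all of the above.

9

A right/down-only route from (1,1) to (3,4) makes exactly 2 down-moves and 3 right-moves in some order.
With no other constraints that would be C(5,2) = 10 routes.
Subtract routes through each blocked cell (inclusion–exclusion for overlaps): − through (3,1): 1 → 9.
That gives 9 routes.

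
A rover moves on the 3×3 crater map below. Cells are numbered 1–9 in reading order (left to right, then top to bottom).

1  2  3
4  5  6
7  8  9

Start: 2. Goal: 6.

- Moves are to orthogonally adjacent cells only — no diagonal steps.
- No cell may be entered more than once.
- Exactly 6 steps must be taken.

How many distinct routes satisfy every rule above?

Need simple routes of exactly 6 moves from 2 to 6 (Manhattan distance 2, so 2 moves are spent on a detour and 2 undoing it).
Enumerating: 2 5 4 7 8 9 6 | 2 1 4 7 8 5 6 | 2 1 4 7 8 9 6 | 2 1 4 5 8 9 6.
That gives 4 routes.

4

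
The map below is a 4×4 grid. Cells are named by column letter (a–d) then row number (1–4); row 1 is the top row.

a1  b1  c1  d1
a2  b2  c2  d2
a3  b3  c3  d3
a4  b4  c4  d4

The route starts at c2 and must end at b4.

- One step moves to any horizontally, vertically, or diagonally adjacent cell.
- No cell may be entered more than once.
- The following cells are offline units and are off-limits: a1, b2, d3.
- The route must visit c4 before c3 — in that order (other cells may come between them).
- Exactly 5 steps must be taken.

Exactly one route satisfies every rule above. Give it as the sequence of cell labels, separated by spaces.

c2 b3 c4 d4 c3 b4

The waypoints must appear in the order c4, c3, with no cell reused.
Route from c2: down-left to b3, down-right to c4, right to d4, up-left to c3, down-left to b4 — 5 moves in all.
Check: order respected (c4 at step 2, c3 at step 4); 5 moves as required.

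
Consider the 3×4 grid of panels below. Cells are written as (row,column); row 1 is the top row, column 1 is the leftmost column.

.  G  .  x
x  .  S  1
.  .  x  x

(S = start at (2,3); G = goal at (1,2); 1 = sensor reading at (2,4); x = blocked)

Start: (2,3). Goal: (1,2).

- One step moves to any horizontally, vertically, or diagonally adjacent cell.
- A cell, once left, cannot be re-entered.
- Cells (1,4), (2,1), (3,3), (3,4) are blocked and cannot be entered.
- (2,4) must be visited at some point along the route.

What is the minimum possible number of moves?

Any route passes through (2,4) somewhere between (2,3) and (1,2). Summing Chebyshev distances along the two legs ((2,3) → (2,4) → (1,2)) gives a lower bound of 1 + 2 = 3 moves.
A route of 3 moves achieves this: (2,3) → (2,4) → (1,3) → (1,2).
Since 3 matches the lower bound, it is optimal.

3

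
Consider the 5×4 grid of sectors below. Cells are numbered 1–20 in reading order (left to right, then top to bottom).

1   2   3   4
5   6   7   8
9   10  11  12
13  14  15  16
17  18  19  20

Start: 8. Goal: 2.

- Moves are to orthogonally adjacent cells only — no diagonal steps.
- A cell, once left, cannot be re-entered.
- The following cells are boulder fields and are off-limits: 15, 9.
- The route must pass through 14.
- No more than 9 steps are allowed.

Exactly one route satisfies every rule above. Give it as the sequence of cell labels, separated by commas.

8, 12, 16, 20, 19, 18, 14, 10, 6, 2

The 9-move cap with required stops at 14 leaves no slack for detours.
Route from 8: down 3 to 20, left 2 to 18, up 4 to 2 — 9 moves in all.
Check: all required cells visited; 9 ≤ 9 moves.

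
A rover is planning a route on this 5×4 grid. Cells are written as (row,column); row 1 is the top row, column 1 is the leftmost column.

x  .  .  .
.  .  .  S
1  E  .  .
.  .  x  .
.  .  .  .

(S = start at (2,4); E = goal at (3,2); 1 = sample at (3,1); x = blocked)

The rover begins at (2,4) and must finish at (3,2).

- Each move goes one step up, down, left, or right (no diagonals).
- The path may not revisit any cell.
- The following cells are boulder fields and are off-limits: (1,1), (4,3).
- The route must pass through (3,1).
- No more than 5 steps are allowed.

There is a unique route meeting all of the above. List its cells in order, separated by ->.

(2,4) -> (2,3) -> (2,2) -> (2,1) -> (3,1) -> (3,2)

The 5-move cap with required stops at (3,1) leaves no slack for detours.
Route from (2,4): 3× left (reaching (2,1)), down to (3,1), right to (3,2) — 5 moves in all.
Check: all required cells visited; 5 ≤ 5 moves.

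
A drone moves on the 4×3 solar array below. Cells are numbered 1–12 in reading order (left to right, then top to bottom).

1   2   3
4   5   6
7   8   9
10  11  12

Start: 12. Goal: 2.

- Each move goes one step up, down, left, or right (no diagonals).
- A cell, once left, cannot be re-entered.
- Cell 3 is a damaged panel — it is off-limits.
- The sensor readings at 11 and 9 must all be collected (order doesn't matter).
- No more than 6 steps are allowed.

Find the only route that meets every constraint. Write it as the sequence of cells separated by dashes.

12 - 11 - 8 - 9 - 6 - 5 - 2

Any route must reach 11 and 9 and still end at 2 within 6 moves, so the order of the required stops is forced.
Route from 12: left to 11, up to 8, right to 9, up to 6, left to 5, up to 2 — 6 moves in all.
Check: all required cells visited; 6 ≤ 6 moves.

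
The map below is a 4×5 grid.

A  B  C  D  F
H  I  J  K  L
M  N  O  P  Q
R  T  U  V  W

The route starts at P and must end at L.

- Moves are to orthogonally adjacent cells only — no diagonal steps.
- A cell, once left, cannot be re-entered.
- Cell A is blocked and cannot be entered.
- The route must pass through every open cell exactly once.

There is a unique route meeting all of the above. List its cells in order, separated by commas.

P, Q, W, V, U, O, N, T, R, M, H, I, B, C, J, K, D, F, L

Need to visit all 19 open cells exactly once, starting at P and ending at L.
Cell W has only two open neighbours (Q and V), so the path must pass straight through it: one of those is the cell it's entered from and the other is where it exits.
Route from P: right 1 to Q, down 1 to W, left 2 to U, up 1 to O, left 1 to N, down 1 to T, left 1 to R, up 2 to H, right 1 to I, up 1 to B, right 1 to C, down 1 to J, right 1 to K, up 1 to D, right 1 to F, down 1 to L — 18 moves in all.
Check: all 19 open cells covered.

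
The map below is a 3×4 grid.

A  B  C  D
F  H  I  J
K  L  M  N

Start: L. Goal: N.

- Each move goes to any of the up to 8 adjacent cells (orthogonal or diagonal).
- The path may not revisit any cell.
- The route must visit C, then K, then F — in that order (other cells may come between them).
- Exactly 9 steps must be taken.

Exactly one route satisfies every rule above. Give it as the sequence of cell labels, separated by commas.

L, M, J, C, H, K, F, B, I, N

The waypoints must appear in the order C, K, F, with no cell reused.
Route from L: right to M, up-right to J, up-left to C, 2× down-left (reaching K), up to F, up-right to B, 2× down-right (reaching N) — 9 moves in all.
Check: order respected (C at step 3, K at step 5, F at step 6); 9 moves as required.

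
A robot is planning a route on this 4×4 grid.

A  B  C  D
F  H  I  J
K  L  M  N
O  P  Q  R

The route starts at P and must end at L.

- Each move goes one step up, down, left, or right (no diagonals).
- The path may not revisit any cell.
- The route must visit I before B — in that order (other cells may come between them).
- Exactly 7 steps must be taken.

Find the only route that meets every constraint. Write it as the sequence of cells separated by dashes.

The waypoints must appear in the order I, B, with no cell reused.
Route from P: right to Q, 3× up (reaching C), left to B, 2× down (reaching L) — 7 moves in all.
Check: order respected (I at step 3, B at step 5); 7 moves as required.

P - Q - M - I - C - B - H - L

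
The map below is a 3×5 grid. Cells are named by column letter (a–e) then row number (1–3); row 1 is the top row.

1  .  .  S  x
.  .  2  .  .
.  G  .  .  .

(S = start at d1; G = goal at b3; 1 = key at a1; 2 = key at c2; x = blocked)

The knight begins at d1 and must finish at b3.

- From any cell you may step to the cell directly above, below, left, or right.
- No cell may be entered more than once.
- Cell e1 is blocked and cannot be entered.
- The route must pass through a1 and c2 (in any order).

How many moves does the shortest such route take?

8

Any route passes through a1 and c2 in some order between d1 and b3. Summing Manhattan distances along each leg and taking the cheapest ordering (d1 → a1 → c2 → b3) gives a lower bound of 3 + 3 + 2 = 8 moves.
A route of 8 moves achieves this: d1 → d2 → c2 → c1 → b1 → a1 → a2 → a3 → b3.
Since 8 matches the lower bound, it is optimal.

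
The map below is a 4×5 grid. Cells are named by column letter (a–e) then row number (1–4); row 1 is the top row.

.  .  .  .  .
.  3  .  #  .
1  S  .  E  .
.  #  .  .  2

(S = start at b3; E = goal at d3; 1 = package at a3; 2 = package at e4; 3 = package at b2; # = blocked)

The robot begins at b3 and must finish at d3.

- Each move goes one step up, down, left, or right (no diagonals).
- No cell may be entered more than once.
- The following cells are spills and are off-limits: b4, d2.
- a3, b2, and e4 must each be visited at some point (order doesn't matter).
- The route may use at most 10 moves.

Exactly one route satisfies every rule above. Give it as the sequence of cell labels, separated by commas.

The 10-move cap with required stops at a3, b2, e4 leaves no slack for detours.
Route from b3: left to a3, up to a2, 2× right (reaching c2), 2× down (reaching c4), 2× right (reaching e4), up to e3, left to d3 — 10 moves in all.
Check: all required cells visited; 10 ≤ 10 moves.

b3, a3, a2, b2, c2, c3, c4, d4, e4, e3, d3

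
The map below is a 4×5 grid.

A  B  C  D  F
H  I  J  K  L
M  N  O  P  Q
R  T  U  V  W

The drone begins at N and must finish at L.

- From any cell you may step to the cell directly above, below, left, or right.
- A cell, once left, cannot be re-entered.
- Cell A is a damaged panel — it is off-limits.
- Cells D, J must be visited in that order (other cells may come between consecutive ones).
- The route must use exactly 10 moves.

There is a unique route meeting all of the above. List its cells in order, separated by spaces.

The waypoints must appear in the order D, J, with no cell reused.
Route from N: 2× up (reaching B), 2× right (reaching D), down to K, left to J, down to O, 2× right (reaching Q), up to L — 10 moves in all.
Check: order respected (D at step 4, J at step 6); 10 moves as required.

N I B C D K J O P Q L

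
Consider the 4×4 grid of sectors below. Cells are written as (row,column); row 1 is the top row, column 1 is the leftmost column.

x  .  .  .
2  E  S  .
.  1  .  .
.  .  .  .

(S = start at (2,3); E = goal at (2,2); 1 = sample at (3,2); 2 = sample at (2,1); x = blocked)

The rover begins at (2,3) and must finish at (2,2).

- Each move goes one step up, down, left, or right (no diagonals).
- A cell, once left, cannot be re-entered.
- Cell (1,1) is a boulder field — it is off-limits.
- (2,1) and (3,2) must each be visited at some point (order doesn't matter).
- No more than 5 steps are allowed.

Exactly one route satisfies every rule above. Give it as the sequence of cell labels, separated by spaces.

The 5-move cap with required stops at (2,1), (3,2) leaves no slack for detours.
Route from (2,3): down to (3,3), 2× left (reaching (3,1)), up to (2,1), right to (2,2) — 5 moves in all.
Check: all required cells visited; 5 ≤ 5 moves.

(2,3) (3,3) (3,2) (3,1) (2,1) (2,2)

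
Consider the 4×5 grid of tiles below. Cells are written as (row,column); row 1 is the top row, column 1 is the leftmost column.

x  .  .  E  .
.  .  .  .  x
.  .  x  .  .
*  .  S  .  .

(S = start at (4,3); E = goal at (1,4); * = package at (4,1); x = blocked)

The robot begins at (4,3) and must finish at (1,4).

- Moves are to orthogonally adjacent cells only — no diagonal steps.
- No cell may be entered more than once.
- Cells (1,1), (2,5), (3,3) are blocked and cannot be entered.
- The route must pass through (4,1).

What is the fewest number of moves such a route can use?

8

Any route passes through (4,1) somewhere between (4,3) and (1,4). Summing Manhattan distances along the two legs ((4,3) → (4,1) → (1,4)) gives a lower bound of 2 + 6 = 8 moves.
A route of 8 moves achieves this: (4,3) → (4,2) → (4,1) → (3,1) → (2,1) → (2,2) → (1,2) → (1,3) → (1,4).
Since 8 matches the lower bound, it is optimal.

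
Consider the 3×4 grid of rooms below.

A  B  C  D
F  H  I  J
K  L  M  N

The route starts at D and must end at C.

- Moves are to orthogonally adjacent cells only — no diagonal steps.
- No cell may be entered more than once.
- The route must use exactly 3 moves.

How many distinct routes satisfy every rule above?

1

Need simple routes of exactly 3 moves from D to C (Manhattan distance 1, so 1 moves are spent on a detour and 1 undoing it).
Enumerating: D J I C.
That gives 1 route.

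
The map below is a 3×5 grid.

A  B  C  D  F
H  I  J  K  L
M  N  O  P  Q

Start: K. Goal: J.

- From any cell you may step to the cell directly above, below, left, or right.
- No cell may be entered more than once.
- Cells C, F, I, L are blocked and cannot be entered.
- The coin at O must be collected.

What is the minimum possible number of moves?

3

Any route passes through O somewhere between K and J. Summing Manhattan distances along the two legs (K → O → J) gives a lower bound of 2 + 1 = 3 moves.
A route of 3 moves achieves this: K → P → O → J.
Since 3 matches the lower bound, it is optimal.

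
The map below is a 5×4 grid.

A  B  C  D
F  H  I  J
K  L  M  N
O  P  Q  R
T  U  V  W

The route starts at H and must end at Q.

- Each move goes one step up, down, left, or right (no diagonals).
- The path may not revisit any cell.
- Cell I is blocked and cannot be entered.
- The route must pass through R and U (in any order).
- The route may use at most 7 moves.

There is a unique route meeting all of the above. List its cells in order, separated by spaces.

The budget equals the shortest possible length, so every move has to be on a shortest route through the required cells.
Route from H: 3× down (reaching U), 2× right (reaching W), up to R, left to Q — 7 moves in all.
Check: all required cells visited; 7 ≤ 7 moves.

H L P U V W R Q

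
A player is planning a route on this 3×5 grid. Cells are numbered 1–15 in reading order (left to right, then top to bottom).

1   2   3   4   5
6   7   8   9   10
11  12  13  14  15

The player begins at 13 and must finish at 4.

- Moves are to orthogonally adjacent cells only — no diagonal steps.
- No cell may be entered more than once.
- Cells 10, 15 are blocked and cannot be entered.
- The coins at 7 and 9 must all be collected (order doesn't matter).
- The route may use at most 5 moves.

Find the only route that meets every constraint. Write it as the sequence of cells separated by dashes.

13 - 12 - 7 - 8 - 9 - 4

The 5-move cap with required stops at 7, 9 leaves no slack for detours.
Route from 13: left to 12, up to 7, 2× right (reaching 9), up to 4 — 5 moves in all.
Check: all required cells visited; 5 ≤ 5 moves.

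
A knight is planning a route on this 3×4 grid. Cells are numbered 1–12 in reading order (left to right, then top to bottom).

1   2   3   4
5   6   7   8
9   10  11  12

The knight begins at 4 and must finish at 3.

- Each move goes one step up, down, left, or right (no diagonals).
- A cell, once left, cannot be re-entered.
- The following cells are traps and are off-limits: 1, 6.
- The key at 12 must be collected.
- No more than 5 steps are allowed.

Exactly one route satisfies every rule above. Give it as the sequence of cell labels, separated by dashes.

4 - 8 - 12 - 11 - 7 - 3

The 5-move cap with required stops at 12 leaves no slack for detours.
Route from 4: 2× down (reaching 12), left to 11, 2× up (reaching 3) — 5 moves in all.
Check: all required cells visited; 5 ≤ 5 moves.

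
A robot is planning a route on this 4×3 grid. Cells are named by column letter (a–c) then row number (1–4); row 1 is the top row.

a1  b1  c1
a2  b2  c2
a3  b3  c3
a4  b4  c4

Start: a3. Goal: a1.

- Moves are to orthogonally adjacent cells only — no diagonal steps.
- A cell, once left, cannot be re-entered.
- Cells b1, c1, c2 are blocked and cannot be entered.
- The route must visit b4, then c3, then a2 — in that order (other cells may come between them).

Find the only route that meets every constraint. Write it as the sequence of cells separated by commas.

a3, a4, b4, c4, c3, b3, b2, a2, a1

The waypoints must appear in the order b4, c3, a2, with no cell reused.
Route from a3: down 1 to a4, right 2 to c4, up 1 to c3, left 1 to b3, up 1 to b2, left 1 to a2, up 1 to a1 — 8 moves in all.
Check: order respected (b4 at step 2, c3 at step 4, a2 at step 7).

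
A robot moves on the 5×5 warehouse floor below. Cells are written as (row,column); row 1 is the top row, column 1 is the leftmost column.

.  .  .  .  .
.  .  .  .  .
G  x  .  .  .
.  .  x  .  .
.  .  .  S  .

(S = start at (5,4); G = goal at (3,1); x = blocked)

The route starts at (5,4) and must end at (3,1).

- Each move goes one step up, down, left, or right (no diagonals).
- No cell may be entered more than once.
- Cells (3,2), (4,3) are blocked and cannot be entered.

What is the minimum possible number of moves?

5

The Manhattan distance from (5,4) to (3,1) is |5−3| + |4−1| = 5, so at least 5 moves are needed.
A route of 5 moves achieves this: (5,4) → (5,3) → (5,2) → (4,2) → (4,1) → (3,1).
Since 5 matches the lower bound, it is optimal.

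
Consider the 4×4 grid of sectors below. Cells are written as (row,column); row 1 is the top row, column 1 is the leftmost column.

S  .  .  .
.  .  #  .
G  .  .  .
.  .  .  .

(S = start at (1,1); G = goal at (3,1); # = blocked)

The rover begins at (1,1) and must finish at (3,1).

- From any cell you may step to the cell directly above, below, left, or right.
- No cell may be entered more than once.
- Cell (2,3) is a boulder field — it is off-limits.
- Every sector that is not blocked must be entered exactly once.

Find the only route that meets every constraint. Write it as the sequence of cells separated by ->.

(1,1) -> (2,1) -> (2,2) -> (1,2) -> (1,3) -> (1,4) -> (2,4) -> (3,4) -> (4,4) -> (4,3) -> (3,3) -> (3,2) -> (4,2) -> (4,1) -> (3,1)

Need to visit all 15 open cells exactly once, starting at (1,1) and ending at (3,1).
Cell (2,4) has only two open neighbours ((1,4) and (3,4)), so the path must pass straight through it: one of those is the cell it's entered from and the other is where it exits.
Route from (1,1): down 1 to (2,1), right 1 to (2,2), up 1 to (1,2), right 2 to (1,4), down 3 to (4,4), left 1 to (4,3), up 1 to (3,3), left 1 to (3,2), down 1 to (4,2), left 1 to (4,1), up 1 to (3,1) — 14 moves in all.
Check: all 15 open cells covered.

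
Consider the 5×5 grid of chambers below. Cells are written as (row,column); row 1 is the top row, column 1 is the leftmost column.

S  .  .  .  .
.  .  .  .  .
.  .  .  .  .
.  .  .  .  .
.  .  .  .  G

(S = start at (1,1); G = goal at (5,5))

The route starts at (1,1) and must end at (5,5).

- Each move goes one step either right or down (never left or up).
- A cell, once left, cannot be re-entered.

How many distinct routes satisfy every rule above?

A right/down-only route from (1,1) to (5,5) makes exactly 4 down-moves and 4 right-moves in some order.
With no other constraints that would be C(8,4) = 70 routes.
That gives 70 routes.

70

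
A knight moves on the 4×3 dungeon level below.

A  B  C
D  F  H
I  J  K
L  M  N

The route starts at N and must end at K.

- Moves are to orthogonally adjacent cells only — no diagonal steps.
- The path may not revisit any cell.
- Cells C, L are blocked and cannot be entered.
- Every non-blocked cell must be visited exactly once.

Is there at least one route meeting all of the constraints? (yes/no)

yes

One route that works: N → M → J → I → D → A → B → F → H → K.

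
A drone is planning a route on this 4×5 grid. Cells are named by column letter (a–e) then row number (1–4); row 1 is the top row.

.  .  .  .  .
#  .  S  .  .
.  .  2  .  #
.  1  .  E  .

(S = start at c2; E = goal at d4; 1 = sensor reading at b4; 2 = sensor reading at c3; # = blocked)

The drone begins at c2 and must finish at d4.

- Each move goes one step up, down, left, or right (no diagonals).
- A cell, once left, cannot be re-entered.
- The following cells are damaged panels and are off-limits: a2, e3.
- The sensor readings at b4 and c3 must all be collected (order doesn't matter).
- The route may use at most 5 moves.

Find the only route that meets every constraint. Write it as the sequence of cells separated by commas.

c2, c3, b3, b4, c4, d4

Any route must reach b4 and c3 and still end at d4 within 5 moves, so the order of the required stops is forced.
Route from c2: down 1 to c3, left 1 to b3, down 1 to b4, right 2 to d4 — 5 moves in all.
Check: all required cells visited; 5 ≤ 5 moves.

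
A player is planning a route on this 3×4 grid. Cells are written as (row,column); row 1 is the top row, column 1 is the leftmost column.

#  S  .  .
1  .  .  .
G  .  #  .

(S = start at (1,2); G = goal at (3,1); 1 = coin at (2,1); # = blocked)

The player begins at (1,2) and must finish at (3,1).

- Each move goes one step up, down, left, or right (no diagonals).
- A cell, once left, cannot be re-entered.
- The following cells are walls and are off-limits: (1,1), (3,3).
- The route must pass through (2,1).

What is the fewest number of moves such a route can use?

3

Any route passes through (2,1) somewhere between (1,2) and (3,1). Summing Manhattan distances along the two legs ((1,2) → (2,1) → (3,1)) gives a lower bound of 2 + 1 = 3 moves.
A route of 3 moves achieves this: (1,2) → (2,2) → (2,1) → (3,1).
Since 3 matches the lower bound, it is optimal.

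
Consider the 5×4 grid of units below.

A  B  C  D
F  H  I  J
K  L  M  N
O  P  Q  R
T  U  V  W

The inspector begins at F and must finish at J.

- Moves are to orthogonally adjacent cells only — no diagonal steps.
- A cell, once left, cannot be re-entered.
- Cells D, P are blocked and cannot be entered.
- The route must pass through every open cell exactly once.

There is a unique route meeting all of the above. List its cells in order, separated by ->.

Need to visit all 18 open cells exactly once, starting at F and ending at J.
Cell U has only two open neighbours (T and V), so the path must pass straight through it: one of those is the cell it's entered from and the other is where it exits.
Route from F: up to A, 2× right (reaching C), down to I, left to H, down to L, left to K, 2× down (reaching T), 3× right (reaching W), up to R, left to Q, up to M, right to N, up to J — 17 moves in all.
Check: all 18 open cells covered.

F -> A -> B -> C -> I -> H -> L -> K -> O -> T -> U -> V -> W -> R -> Q -> M -> N -> J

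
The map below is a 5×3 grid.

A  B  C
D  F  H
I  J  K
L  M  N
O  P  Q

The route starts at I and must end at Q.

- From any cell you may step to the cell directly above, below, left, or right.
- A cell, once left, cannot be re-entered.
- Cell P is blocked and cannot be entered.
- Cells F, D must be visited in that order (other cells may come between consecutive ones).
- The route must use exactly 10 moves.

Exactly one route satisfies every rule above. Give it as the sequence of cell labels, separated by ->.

I -> J -> F -> D -> A -> B -> C -> H -> K -> N -> Q

The waypoints must appear in the order F, D, with no cell reused.
Route from I: right to J, up to F, left to D, up to A, 2× right (reaching C), 4× down (reaching Q) — 10 moves in all.
Check: order respected (F at step 2, D at step 3); 10 moves as required.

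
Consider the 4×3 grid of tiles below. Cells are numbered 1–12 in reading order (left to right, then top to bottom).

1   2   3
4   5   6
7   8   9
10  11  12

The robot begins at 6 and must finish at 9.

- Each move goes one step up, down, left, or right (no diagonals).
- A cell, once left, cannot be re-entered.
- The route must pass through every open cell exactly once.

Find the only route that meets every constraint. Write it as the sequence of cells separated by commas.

6, 3, 2, 1, 4, 5, 8, 7, 10, 11, 12, 9

Need to visit all 12 open cells exactly once, starting at 6 and ending at 9.
Cell 1 has only two open neighbours (4 and 2), so the path must pass straight through it: one of those is the cell it's entered from and the other is where it exits.
Route from 6: up to 3, 2× left (reaching 1), down to 4, right to 5, down to 8, left to 7, down to 10, 2× right (reaching 12), up to 9 — 11 moves in all.
Check: all 12 open cells covered.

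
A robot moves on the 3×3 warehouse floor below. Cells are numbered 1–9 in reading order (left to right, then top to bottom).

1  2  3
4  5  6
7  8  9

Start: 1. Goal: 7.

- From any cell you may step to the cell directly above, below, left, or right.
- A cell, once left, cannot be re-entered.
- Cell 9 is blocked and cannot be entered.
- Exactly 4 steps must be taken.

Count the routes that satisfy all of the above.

Need simple routes of exactly 4 moves from 1 to 7 (Manhattan distance 2, so 1 moves are spent on a detour and 1 undoing it).
Enumerating: 1 4 5 8 7 | 1 2 5 8 7 | 1 2 5 4 7.
That gives 3 routes.

3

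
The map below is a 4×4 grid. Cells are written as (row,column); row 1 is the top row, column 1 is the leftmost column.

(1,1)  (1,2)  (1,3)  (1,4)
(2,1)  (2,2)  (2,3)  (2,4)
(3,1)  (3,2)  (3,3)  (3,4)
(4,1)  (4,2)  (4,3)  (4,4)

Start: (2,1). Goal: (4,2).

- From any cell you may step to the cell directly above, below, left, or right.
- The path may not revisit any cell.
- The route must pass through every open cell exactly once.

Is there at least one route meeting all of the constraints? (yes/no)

One route that works: (2,1) → (1,1) → (1,2) → (2,2) → (2,3) → (1,3) → (1,4) → (2,4) → (3,4) → (4,4) → (4,3) → (3,3) → (3,2) → (3,1) → (4,1) → (4,2).

yes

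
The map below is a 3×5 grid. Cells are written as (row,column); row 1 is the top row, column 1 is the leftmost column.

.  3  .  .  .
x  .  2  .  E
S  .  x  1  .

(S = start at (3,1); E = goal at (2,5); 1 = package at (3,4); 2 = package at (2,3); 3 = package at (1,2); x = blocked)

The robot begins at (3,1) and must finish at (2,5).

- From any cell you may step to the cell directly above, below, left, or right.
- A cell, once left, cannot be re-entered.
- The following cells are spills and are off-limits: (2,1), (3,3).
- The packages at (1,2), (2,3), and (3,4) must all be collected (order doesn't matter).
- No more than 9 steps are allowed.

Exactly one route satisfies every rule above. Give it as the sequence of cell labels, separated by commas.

Any route must reach (1,2), (2,3), and (3,4) and still end at (2,5) within 9 moves, so the order of the required stops is forced.
Route from (3,1): right 1 to (3,2), up 2 to (1,2), right 1 to (1,3), down 1 to (2,3), right 1 to (2,4), down 1 to (3,4), right 1 to (3,5), up 1 to (2,5) — 9 moves in all.
Check: all required cells visited; 9 ≤ 9 moves.

(3,1), (3,2), (2,2), (1,2), (1,3), (2,3), (2,4), (3,4), (3,5), (2,5)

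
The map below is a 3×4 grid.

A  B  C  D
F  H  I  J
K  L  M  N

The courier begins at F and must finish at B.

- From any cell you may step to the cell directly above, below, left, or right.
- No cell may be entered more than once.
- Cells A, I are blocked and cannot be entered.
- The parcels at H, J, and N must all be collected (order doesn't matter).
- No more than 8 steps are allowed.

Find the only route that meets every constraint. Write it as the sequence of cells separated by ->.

Any route must reach H, J, and N and still end at B within 8 moves, so the order of the required stops is forced.
Route from F: right to H, down to L, 2× right (reaching N), 2× up (reaching D), 2× left (reaching B) — 8 moves in all.
Check: all required cells visited; 8 ≤ 8 moves.

F -> H -> L -> M -> N -> J -> D -> C -> B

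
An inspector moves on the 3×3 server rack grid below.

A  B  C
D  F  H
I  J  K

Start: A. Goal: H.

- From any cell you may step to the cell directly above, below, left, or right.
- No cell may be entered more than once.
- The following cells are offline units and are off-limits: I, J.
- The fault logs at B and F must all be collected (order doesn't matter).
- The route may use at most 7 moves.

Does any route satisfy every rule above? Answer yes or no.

yes

One route that works: A → B → F → H.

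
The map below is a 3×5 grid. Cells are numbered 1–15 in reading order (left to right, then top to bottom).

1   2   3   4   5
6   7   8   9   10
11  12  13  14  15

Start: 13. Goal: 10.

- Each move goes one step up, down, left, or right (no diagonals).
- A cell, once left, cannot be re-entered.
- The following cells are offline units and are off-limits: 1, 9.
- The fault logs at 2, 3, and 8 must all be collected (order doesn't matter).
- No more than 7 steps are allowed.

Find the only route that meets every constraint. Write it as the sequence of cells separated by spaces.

13 8 7 2 3 4 5 10

The 7-move cap with required stops at 2, 3, 8 leaves no slack for detours.
Route from 13: up 1 to 8, left 1 to 7, up 1 to 2, right 3 to 5, down 1 to 10 — 7 moves in all.
Check: all required cells visited; 7 ≤ 7 moves.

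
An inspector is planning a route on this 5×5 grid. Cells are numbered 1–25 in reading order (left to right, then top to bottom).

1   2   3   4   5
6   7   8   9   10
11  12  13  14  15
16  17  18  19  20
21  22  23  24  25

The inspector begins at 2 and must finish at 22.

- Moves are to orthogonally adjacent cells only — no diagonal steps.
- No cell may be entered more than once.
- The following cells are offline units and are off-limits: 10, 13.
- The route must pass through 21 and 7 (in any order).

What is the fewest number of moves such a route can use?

Any route passes through 21 and 7 in some order between 2 and 22. Summing Manhattan distances along each leg and taking the cheapest ordering (2 → 7 → 21 → 22) gives a lower bound of 1 + 4 + 1 = 6 moves.
A route of 6 moves achieves this: 2 → 7 → 12 → 17 → 16 → 21 → 22.
Since 6 matches the lower bound, it is optimal.

6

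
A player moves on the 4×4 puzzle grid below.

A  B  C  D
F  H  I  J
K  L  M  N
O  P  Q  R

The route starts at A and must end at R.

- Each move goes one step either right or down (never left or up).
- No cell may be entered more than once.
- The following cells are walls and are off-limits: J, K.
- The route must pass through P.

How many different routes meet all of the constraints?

A right/down-only route from A to R makes exactly 3 down-moves and 3 right-moves in some order.
With no other constraints that would be C(6,3) = 20 routes.
Split at P and multiply the segment counts (each segment already excludes blocked cells): A→P: 2; P→R: 1; product = 2.
That gives 2 routes.

2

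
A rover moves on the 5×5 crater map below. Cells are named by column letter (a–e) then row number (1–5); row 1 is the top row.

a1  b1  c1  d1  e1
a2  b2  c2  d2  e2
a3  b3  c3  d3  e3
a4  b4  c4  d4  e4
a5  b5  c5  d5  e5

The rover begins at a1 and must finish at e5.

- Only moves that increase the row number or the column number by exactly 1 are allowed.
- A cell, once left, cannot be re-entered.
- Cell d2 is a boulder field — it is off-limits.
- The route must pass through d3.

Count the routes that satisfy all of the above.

A right/down-only route from a1 to e5 makes exactly 4 down-moves and 4 right-moves in some order.
With no other constraints that would be C(8,4) = 70 routes.
Split at d3 and multiply the segment counts (each segment already excludes blocked cells): a1→d3: 6; d3→e5: 3; product = 18.
That gives 18 routes.

18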